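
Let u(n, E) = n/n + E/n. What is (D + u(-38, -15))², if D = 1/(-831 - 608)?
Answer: 5810860441/2990121124 ≈ 1.9434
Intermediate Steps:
D = -1/1439 (D = 1/(-1439) = -1/1439 ≈ -0.00069493)
u(n, E) = 1 + E/n
(D + u(-38, -15))² = (-1/1439 + (-15 - 38)/(-38))² = (-1/1439 - 1/38*(-53))² = (-1/1439 + 53/38)² = (76229/54682)² = 5810860441/2990121124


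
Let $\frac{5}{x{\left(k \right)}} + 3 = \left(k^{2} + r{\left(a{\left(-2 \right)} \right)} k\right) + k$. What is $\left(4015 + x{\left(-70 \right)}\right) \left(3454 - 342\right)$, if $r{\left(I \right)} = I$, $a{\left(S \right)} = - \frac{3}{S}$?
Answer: $\frac{29499947260}{2361} \approx 1.2495 \cdot 10^{7}$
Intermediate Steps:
$x{\left(k \right)} = \frac{5}{-3 + k^{2} + \frac{5 k}{2}}$ ($x{\left(k \right)} = \frac{5}{-3 + \left(\left(k^{2} + - \frac{3}{-2} k\right) + k\right)} = \frac{5}{-3 + \left(\left(k^{2} + \left(-3\right) \left(- \frac{1}{2}\right) k\right) + k\right)} = \frac{5}{-3 + \left(\left(k^{2} + \frac{3 k}{2}\right) + k\right)} = \frac{5}{-3 + \left(k^{2} + \frac{5 k}{2}\right)} = \frac{5}{-3 + k^{2} + \frac{5 k}{2}}$)
$\left(4015 + x{\left(-70 \right)}\right) \left(3454 - 342\right) = \left(4015 + \frac{10}{-6 + 2 \left(-70\right)^{2} + 5 \left(-70\right)}\right) \left(3454 - 342\right) = \left(4015 + \frac{10}{-6 + 2 \cdot 4900 - 350}\right) 3112 = \left(4015 + \frac{10}{-6 + 9800 - 350}\right) 3112 = \left(4015 + \frac{10}{9444}\right) 3112 = \left(4015 + 10 \cdot \frac{1}{9444}\right) 3112 = \left(4015 + \frac{5}{4722}\right) 3112 = \frac{18958835}{4722} \cdot 3112 = \frac{29499947260}{2361}$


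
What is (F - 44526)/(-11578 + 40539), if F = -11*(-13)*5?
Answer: -43811/28961 ≈ -1.5128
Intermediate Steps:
F = 715 (F = 143*5 = 715)
(F - 44526)/(-11578 + 40539) = (715 - 44526)/(-11578 + 40539) = -43811/28961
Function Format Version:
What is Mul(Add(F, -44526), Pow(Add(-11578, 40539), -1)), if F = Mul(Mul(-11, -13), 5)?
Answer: Rational(-43811, 28961) ≈ -1.5128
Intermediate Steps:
F = 715 (F = Mul(143, 5) = 715)
Mul(Add(F, -44526), Pow(Add(-11578, 40539), -1)) = Mul(Add(715, -44526), Pow(Add(-11578, 40539), -1)) = Mul(-43811, Pow(28961, -1)) = Mul(-43811, Rational(1, 28961)) = Rational(-43811, 28961)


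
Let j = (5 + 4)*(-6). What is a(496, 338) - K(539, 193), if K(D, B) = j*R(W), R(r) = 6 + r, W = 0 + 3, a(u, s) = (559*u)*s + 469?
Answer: 93716187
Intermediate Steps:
a(u, s) = 469 + 559*s*u (a(u, s) = 559*s*u + 469 = 469 + 559*s*u)
W = 3
j = -54 (j = 9*(-6) = -54)
K(D, B) = -486 (K(D, B) = -54*(6 + 3) = -54*9 = -486)
a(496, 338) - K(539, 193) = (469 + 559*338*496) - 1*(-486) = (469 + 93715232) + 486 = 93715701 + 486 = 93716187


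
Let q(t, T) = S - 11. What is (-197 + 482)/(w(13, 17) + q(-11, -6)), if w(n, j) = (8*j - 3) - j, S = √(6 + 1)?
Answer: 4275/1574 - 285*√7/11018 ≈ 2.6476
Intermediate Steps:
S = √7 ≈ 2.6458
q(t, T) = -11 + √7 (q(t, T) = √7 - 11 = -11 + √7)
w(n, j) = -3 + 7*j (w(n, j) = (-3 + 8*j) - j = -3 + 7*j)
(-197 + 482)/(w(13, 17) + q(-11, -6)) = (-197 + 482)/((-3 + 7*17) + (-11 + √7)) = 285/((-3 + 119) + (-11 + √7)) = 285/(116 + (-11 + √7)) = 285/(105 + √7)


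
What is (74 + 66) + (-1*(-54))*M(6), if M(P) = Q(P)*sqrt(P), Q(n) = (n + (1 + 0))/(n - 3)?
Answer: 140 + 126*sqrt(6) ≈ 448.64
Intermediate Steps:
Q(n) = (1 + n)/(-3 + n) (Q(n) = (n + 1)/(-3 + n) = (1 + n)/(-3 + n))
M(P) = sqrt(P)*(1 + P)/(-3 + P) (M(P) = ((1 + P)/(-3 + P))*sqrt(P) = sqrt(P)*(1 + P)/(-3 + P))
(74 + 66) + (-1*(-54))*M(6) = (74 + 66) + (-1*(-54))*(sqrt(6)*(1 + 6)/(-3 + 6)) = 140 + 54*(sqrt(6)*7/3) = 140 + 54*(sqrt(6)*(1/3)*7) = 140 + 54*(7*sqrt(6)/3) = 140 + 126*sqrt(6)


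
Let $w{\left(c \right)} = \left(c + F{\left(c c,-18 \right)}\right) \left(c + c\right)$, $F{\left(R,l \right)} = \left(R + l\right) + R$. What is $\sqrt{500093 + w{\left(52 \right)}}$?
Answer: $\sqrt{1066061} \approx 1032.5$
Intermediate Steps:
$F{\left(R,l \right)} = l + 2 R$
$w{\left(c \right)} = 2 c \left(-18 + c + 2 c^{2}\right)$ ($w{\left(c \right)} = \left(c + \left(-18 + 2 c c\right)\right) \left(c + c\right) = \left(c + \left(-18 + 2 c^{2}\right)\right) 2 c = \left(-18 + c + 2 c^{2}\right) 2 c = 2 c \left(-18 + c + 2 c^{2}\right)$)
$\sqrt{500093 + w{\left(52 \right)}} = \sqrt{500093 + 2 \cdot 52 \left(-18 + 52 + 2 \cdot 52^{2}\right)} = \sqrt{500093 + 2 \cdot 52 \left(-18 + 52 + 2 \cdot 2704\right)} = \sqrt{500093 + 2 \cdot 52 \left(-18 + 52 + 5408\right)} = \sqrt{500093 + 2 \cdot 52 \cdot 5442} = \sqrt{500093 + 565968} = \sqrt{1066061}$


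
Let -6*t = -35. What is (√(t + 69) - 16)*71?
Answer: -1136 + 71*√2694/6 ≈ -521.81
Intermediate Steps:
t = 35/6 (t = -⅙*(-35) = 35/6 ≈ 5.8333)
(√(t + 69) - 16)*71 = (√(35/6 + 69) - 16)*71 = (√(449/6) - 16)*71 = (√2694/6 - 16)*71 = (-16 + √2694/6)*71 = -1136 + 71*√2694/6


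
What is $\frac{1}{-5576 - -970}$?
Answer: $- \frac{1}{4606} \approx -0.00021711$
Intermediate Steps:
$\frac{1}{-5576 - -970} = \frac{1}{-5576 + \left(975 - 5\right)} = \frac{1}{-5576 + 970} = \frac{1}{-4606} = - \frac{1}{4606}$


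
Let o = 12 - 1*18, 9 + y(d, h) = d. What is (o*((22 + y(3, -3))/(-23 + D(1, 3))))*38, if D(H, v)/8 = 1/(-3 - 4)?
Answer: 25536/169 ≈ 151.10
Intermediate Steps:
y(d, h) = -9 + d
o = -6 (o = 12 - 18 = -6)
D(H, v) = -8/7 (D(H, v) = 8/(-3 - 4) = 8/(-7) = 8*(-1/7) = -8/7)
(o*((22 + y(3, -3))/(-23 + D(1, 3))))*38 = -6*(22 + (-9 + 3))/(-23 - 8/7)*38 = -6*(22 - 6)/(-169/7)*38 = -96*(-7)/169*38 = -6*(-112/169)*38 = (672/169)*38 = 25536/169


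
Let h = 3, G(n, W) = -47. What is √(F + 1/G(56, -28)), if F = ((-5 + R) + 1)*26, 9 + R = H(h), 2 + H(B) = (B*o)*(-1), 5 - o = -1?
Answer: 7*I*√38681/47 ≈ 29.292*I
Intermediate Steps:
o = 6 (o = 5 - 1*(-1) = 5 + 1 = 6)
H(B) = -2 - 6*B (H(B) = -2 + (B*6)*(-1) = -2 + (6*B)*(-1) = -2 - 6*B)
R = -29 (R = -9 + (-2 - 6*3) = -9 + (-2 - 18) = -9 - 20 = -29)
F = -858 (F = ((-5 - 29) + 1)*26 = (-34 + 1)*26 = -33*26 = -858)
√(F + 1/G(56, -28)) = √(-858 + 1/(-47)) = √(-858 - 1/47) = √(-40327/47) = 7*I*√38681/47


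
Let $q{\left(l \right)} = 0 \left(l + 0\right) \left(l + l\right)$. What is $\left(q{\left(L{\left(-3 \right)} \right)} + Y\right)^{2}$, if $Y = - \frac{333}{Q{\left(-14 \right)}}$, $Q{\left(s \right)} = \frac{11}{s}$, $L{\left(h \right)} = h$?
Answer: $\frac{21734244}{121} \approx 1.7962 \cdot 10^{5}$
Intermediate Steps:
$q{\left(l \right)} = 0$ ($q{\left(l \right)} = 0 l 2 l = 0 \cdot 2 l^{2} = 0$)
$Y = \frac{4662}{11}$ ($Y = - \frac{333}{11 \frac{1}{-14}} = - \frac{333}{11 \left(- \frac{1}{14}\right)} = - \frac{333}{- \frac{11}{14}} = \left(-333\right) \left(- \frac{14}{11}\right) = \frac{4662}{11} \approx 423.82$)
$\left(q{\left(L{\left(-3 \right)} \right)} + Y\right)^{2} = \left(0 + \frac{4662}{11}\right)^{2} = \left(\frac{4662}{11}\right)^{2} = \frac{21734244}{121}$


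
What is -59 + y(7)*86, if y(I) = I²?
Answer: 4155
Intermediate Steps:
-59 + y(7)*86 = -59 + 7²*86 = -59 + 49*86 = -59 + 4214 = 4155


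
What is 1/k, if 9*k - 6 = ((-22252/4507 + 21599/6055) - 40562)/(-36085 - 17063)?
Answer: 13053625271820/9809386552417 ≈ 1.3307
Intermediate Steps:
k = 9809386552417/13053625271820 (k = 2/3 + (((-22252/4507 + 21599/6055) - 40562)/(-36085 - 17063))/9 = 2/3 + (((-22252*1/4507 + 21599*(1/6055)) - 40562)/(-53148))/9 = 2/3 + (((-22252/4507 + 21599/6055) - 40562)*(-1/53148))/9 = 2/3 + ((-37389167/27289885 - 40562)*(-1/53148))/9 = 2/3 + (-1106969704537/27289885*(-1/53148))/9 = 2/3 + (1/9)*(1106969704537/1450402807980) = 2/3 + 1106969704537/13053625271820 = 9809386552417/13053625271820 ≈ 0.75147)
1/k = 1/(9809386552417/13053625271820) = 13053625271820/9809386552417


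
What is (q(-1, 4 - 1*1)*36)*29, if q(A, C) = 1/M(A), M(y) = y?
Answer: -1044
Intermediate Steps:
q(A, C) = 1/A
(q(-1, 4 - 1*1)*36)*29 = (36/(-1))*29 = -1*36*29 = -36*29 = -1044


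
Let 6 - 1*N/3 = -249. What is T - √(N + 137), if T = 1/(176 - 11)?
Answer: 1/165 - √902 ≈ -30.027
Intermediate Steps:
N = 765 (N = 18 - 3*(-249) = 18 + 747 = 765)
T = 1/165 ≈ 0.0060606
T - √(N + 137) = 1/165 - √(765 + 137) = 1/165 - √902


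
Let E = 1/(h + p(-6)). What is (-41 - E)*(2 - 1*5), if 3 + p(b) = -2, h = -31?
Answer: 1475/12 ≈ 122.92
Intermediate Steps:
p(b) = -5 (p(b) = -3 - 2 = -5)
E = -1/36 (E = 1/(-31 - 5) = 1/(-36) = -1/36 ≈ -0.027778)
(-41 - E)*(2 - 1*5) = (-41 - 1*(-1/36))*(2 - 1*5) = (-41 + 1/36)*(2 - 5) = -1475/36*(-3) = 1475/12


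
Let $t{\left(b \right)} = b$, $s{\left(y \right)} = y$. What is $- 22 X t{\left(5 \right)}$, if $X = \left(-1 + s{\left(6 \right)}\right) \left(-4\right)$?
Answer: $2200$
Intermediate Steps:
$X = -20$ ($X = \left(-1 + 6\right) \left(-4\right) = 5 \left(-4\right) = -20$)
$- 22 X t{\left(5 \right)} = \left(-22\right) \left(-20\right) 5 = 440 \cdot 5 = 2200$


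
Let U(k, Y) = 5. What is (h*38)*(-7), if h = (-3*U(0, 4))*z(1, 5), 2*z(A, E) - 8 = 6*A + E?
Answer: 37905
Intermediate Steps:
z(A, E) = 4 + E/2 + 3*A (z(A, E) = 4 + (6*A + E)/2 = 4 + (E + 6*A)/2 = 4 + (E/2 + 3*A) = 4 + E/2 + 3*A)
h = -285/2 (h = (-3*5)*(4 + (½)*5 + 3*1) = -15*(4 + 5/2 + 3) = -15*19/2 = -285/2 ≈ -142.50)
(h*38)*(-7) = -285/2*38*(-7) = -5415*(-7) = 37905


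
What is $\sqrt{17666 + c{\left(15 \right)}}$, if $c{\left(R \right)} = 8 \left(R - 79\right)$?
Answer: $3 \sqrt{1906} \approx 130.97$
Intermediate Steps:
$c{\left(R \right)} = -632 + 8 R$ ($c{\left(R \right)} = 8 \left(-79 + R\right) = -632 + 8 R$)
$\sqrt{17666 + c{\left(15 \right)}} = \sqrt{17666 + \left(-632 + 8 \cdot 15\right)} = \sqrt{17666 + \left(-632 + 120\right)} = \sqrt{17666 - 512} = \sqrt{17154} = 3 \sqrt{1906}$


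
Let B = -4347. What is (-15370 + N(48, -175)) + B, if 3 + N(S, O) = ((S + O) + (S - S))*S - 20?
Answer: -25836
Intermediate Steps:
N(S, O) = -23 + S*(O + S) (N(S, O) = -3 + (((S + O) + (S - S))*S - 20) = -3 + (((O + S) + 0)*S - 20) = -3 + ((O + S)*S - 20) = -3 + (S*(O + S) - 20) = -3 + (-20 + S*(O + S)) = -23 + S*(O + S))
(-15370 + N(48, -175)) + B = (-15370 + (-23 + 48² - 175*48)) - 4347 = (-15370 + (-23 + 2304 - 8400)) - 4347 = (-15370 - 6119) - 4347 = -21489 - 4347 = -25836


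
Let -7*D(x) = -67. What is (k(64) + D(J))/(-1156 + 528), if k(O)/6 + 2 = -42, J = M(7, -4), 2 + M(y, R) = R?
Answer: 1781/4396 ≈ 0.40514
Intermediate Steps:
M(y, R) = -2 + R
J = -6 (J = -2 - 4 = -6)
k(O) = -264 (k(O) = -12 + 6*(-42) = -12 - 252 = -264)
D(x) = 67/7 (D(x) = -⅐*(-67) = 67/7)
(k(64) + D(J))/(-1156 + 528) = (-264 + 67/7)/(-1156 + 528) = -1781/7/(-628) = -1781/7*(-1/628) = 1781/4396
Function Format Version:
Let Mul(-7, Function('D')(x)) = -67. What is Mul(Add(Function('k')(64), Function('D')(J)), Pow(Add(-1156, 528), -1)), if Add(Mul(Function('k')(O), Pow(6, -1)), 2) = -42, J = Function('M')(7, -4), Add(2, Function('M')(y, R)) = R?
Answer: Rational(1781, 4396) ≈ 0.40514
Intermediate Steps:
Function('M')(y, R) = Add(-2, R)
J = -6 (J = Add(-2, -4) = -6)
Function('k')(O) = -264 (Function('k')(O) = Add(-12, Mul(6, -42)) = Add(-12, -252) = -264)
Function('D')(x) = Rational(67, 7) (Function('D')(x) = Mul(Rational(-1, 7), -67) = Rational(67, 7))
Mul(Add(Function('k')(64), Function('D')(J)), Pow(Add(-1156, 528), -1)) = Mul(Add(-264, Rational(67, 7)), Pow(Add(-1156, 528), -1)) = Mul(Rational(-1781, 7), Pow(-628, -1)) = Mul(Rational(-1781, 7), Rational(-1, 628)) = Rational(1781, 4396)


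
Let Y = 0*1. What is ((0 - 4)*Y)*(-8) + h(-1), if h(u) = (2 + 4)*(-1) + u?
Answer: -7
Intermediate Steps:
Y = 0
h(u) = -6 + u (h(u) = 6*(-1) + u = -6 + u)
((0 - 4)*Y)*(-8) + h(-1) = ((0 - 4)*0)*(-8) + (-6 - 1) = -4*0*(-8) - 7 = 0*(-8) - 7 = 0 - 7 = -7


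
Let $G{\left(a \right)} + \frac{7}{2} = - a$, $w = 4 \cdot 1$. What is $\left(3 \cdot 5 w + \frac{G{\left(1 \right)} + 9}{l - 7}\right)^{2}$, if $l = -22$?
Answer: $\frac{12047841}{3364} \approx 3581.4$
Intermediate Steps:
$w = 4$
$G{\left(a \right)} = - \frac{7}{2} - a$
$\left(3 \cdot 5 w + \frac{G{\left(1 \right)} + 9}{l - 7}\right)^{2} = \left(3 \cdot 5 \cdot 4 + \frac{\left(- \frac{7}{2} - 1\right) + 9}{-22 - 7}\right)^{2} = \left(15 \cdot 4 + \frac{\left(- \frac{7}{2} - 1\right) + 9}{-29}\right)^{2} = \left(60 + \left(- \frac{9}{2} + 9\right) \left(- \frac{1}{29}\right)\right)^{2} = \left(60 + \frac{9}{2} \left(- \frac{1}{29}\right)\right)^{2} = \left(60 - \frac{9}{58}\right)^{2} = \left(\frac{3471}{58}\right)^{2} = \frac{12047841}{3364}$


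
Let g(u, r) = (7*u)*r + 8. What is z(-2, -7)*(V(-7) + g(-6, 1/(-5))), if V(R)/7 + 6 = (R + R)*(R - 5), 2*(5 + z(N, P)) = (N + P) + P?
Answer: -74776/5 ≈ -14955.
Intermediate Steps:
z(N, P) = -5 + P + N/2 (z(N, P) = -5 + ((N + P) + P)/2 = -5 + (N + 2*P)/2 = -5 + (P + N/2) = -5 + P + N/2)
g(u, r) = 8 + 7*r*u (g(u, r) = 7*r*u + 8 = 8 + 7*r*u)
V(R) = -42 + 14*R*(-5 + R) (V(R) = -42 + 7*((R + R)*(R - 5)) = -42 + 7*((2*R)*(-5 + R)) = -42 + 7*(2*R*(-5 + R)) = -42 + 14*R*(-5 + R))
z(-2, -7)*(V(-7) + g(-6, 1/(-5))) = (-5 - 7 + (½)*(-2))*((-42 - 70*(-7) + 14*(-7)²) + (8 + 7*(-6)/(-5))) = (-5 - 7 - 1)*((-42 + 490 + 14*49) + (8 + 7*(-⅕)*(-6))) = -13*((-42 + 490 + 686) + (8 + 42/5)) = -13*(1134 + 82/5) = -13*5752/5 = -74776/5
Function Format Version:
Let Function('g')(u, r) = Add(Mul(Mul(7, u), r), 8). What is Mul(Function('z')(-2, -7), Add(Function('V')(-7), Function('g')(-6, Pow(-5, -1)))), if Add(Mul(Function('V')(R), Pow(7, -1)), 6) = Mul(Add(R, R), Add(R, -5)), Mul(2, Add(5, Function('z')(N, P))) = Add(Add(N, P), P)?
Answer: Rational(-74776, 5) ≈ -14955.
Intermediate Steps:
Function('z')(N, P) = Add(-5, P, Mul(Rational(1, 2), N)) (Function('z')(N, P) = Add(-5, Mul(Rational(1, 2), Add(Add(N, P), P))) = Add(-5, Mul(Rational(1, 2), Add(N, Mul(2, P)))) = Add(-5, Add(P, Mul(Rational(1, 2), N))) = Add(-5, P, Mul(Rational(1, 2), N)))
Function('g')(u, r) = Add(8, Mul(7, r, u)) (Function('g')(u, r) = Add(Mul(7, r, u), 8) = Add(8, Mul(7, r, u)))
Function('V')(R) = Add(-42, Mul(14, R, Add(-5, R))) (Function('V')(R) = Add(-42, Mul(7, Mul(Add(R, R), Add(R, -5)))) = Add(-42, Mul(7, Mul(Mul(2, R), Add(-5, R)))) = Add(-42, Mul(7, Mul(2, R, Add(-5, R)))) = Add(-42, Mul(14, R, Add(-5, R))))
Mul(Function('z')(-2, -7), Add(Function('V')(-7), Function('g')(-6, Pow(-5, -1)))) = Mul(Add(-5, -7, Mul(Rational(1, 2), -2)), Add(Add(-42, Mul(-70, -7), Mul(14, Pow(-7, 2))), Add(8, Mul(7, Pow(-5, -1), -6)))) = Mul(Add(-5, -7, -1), Add(Add(-42, 490, Mul(14, 49)), Add(8, Mul(7, Rational(-1, 5), -6)))) = Mul(-13, Add(Add(-42, 490, 686), Add(8, Rational(42, 5)))) = Mul(-13, Add(1134, Rational(82, 5))) = Mul(-13, Rational(5752, 5)) = Rational(-74776, 5)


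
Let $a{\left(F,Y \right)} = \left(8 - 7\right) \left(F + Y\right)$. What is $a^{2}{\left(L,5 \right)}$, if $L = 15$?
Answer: $400$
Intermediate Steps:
$a{\left(F,Y \right)} = F + Y$ ($a{\left(F,Y \right)} = 1 \left(F + Y\right) = F + Y$)
$a^{2}{\left(L,5 \right)} = \left(15 + 5\right)^{2} = 20^{2} = 400$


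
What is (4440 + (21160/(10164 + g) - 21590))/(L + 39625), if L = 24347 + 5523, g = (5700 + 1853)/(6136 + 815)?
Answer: -34617980954/140295546969 ≈ -0.24675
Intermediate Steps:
g = 1079/993 (g = 7553/6951 = 7553*(1/6951) = 1079/993 ≈ 1.0866)
L = 29870
(4440 + (21160/(10164 + g) - 21590))/(L + 39625) = (4440 + (21160/(10164 + 1079/993) - 21590))/(29870 + 39625) = (4440 + (21160/(10093931/993) - 21590))/69495 = (4440 + (21160*(993/10093931) - 21590))*(1/69495) = (4440 + (21011880/10093931 - 21590))*(1/69495) = (4440 - 217906958410/10093931)*(1/69495) = -173089904770/10093931*1/69495 = -34617980954/140295546969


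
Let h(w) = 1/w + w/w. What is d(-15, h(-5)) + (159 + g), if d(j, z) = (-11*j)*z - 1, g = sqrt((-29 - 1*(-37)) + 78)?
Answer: 290 + sqrt(86) ≈ 299.27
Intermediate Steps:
h(w) = 1 + 1/w (h(w) = 1/w + 1 = 1 + 1/w)
g = sqrt(86) (g = sqrt((-29 + 37) + 78) = sqrt(8 + 78) = sqrt(86) ≈ 9.2736)
d(j, z) = -1 - 11*j*z (d(j, z) = -11*j*z - 1 = -1 - 11*j*z)
d(-15, h(-5)) + (159 + g) = (-1 - 11*(-15)*(1 - 5)/(-5)) + (159 + sqrt(86)) = (-1 - 11*(-15)*(-1/5*(-4))) + (159 + sqrt(86)) = (-1 - 11*(-15)*4/5) + (159 + sqrt(86)) = (-1 + 132) + (159 + sqrt(86)) = 131 + (159 + sqrt(86)) = 290 + sqrt(86)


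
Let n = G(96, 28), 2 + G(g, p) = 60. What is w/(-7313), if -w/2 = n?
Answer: 116/7313 ≈ 0.015862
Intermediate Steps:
G(g, p) = 58 (G(g, p) = -2 + 60 = 58)
n = 58
w = -116 (w = -2*58 = -116)
w/(-7313) = -116/(-7313) = -116*(-1/7313) = 116/7313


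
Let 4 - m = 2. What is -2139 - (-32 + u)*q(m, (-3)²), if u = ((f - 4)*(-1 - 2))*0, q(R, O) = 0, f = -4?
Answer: -2139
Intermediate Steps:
m = 2 (m = 4 - 1*2 = 4 - 2 = 2)
u = 0 (u = ((-4 - 4)*(-1 - 2))*0 = -8*(-3)*0 = 24*0 = 0)
-2139 - (-32 + u)*q(m, (-3)²) = -2139 - (-32 + 0)*0 = -2139 - (-32)*0 = -2139 - 1*0 = -2139 + 0 = -2139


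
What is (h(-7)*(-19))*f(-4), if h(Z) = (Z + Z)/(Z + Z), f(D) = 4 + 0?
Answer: -76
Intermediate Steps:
f(D) = 4
h(Z) = 1 (h(Z) = (2*Z)/((2*Z)) = (2*Z)*(1/(2*Z)) = 1)
(h(-7)*(-19))*f(-4) = (1*(-19))*4 = -19*4 = -76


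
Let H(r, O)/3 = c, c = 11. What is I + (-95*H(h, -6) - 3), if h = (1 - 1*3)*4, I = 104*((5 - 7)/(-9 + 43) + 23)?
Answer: -12786/17 ≈ -752.12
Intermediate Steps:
I = 40560/17 (I = 104*(-2/34 + 23) = 104*(-2*1/34 + 23) = 104*(-1/17 + 23) = 104*(390/17) = 40560/17 ≈ 2385.9)
h = -8 (h = (1 - 3)*4 = -2*4 = -8)
H(r, O) = 33 (H(r, O) = 3*11 = 33)
I + (-95*H(h, -6) - 3) = 40560/17 + (-95*33 - 3) = 40560/17 + (-3135 - 3) = 40560/17 - 3138 = -12786/17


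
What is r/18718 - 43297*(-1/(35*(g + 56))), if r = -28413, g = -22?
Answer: 3962356/113645 ≈ 34.866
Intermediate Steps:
r/18718 - 43297*(-1/(35*(g + 56))) = -28413/18718 - 43297*(-1/(35*(-22 + 56))) = -28413*1/18718 - 43297/((-35*34)) = -4059/2674 - 43297/(-1190) = -4059/2674 - 43297*(-1/1190) = -4059/2674 + 43297/1190 = 3962356/113645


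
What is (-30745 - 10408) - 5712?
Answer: -46865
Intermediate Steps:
(-30745 - 10408) - 5712 = -41153 - 5712 = -46865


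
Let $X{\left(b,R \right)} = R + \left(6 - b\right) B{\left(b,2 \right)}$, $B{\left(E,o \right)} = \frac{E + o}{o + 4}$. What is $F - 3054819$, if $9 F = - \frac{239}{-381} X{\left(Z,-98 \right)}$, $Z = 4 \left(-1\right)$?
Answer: $- \frac{31424995709}{10287} \approx -3.0548 \cdot 10^{6}$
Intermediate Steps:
$B{\left(E,o \right)} = \frac{E + o}{4 + o}$
$Z = -4$
$X{\left(b,R \right)} = R + \left(6 - b\right) \left(\frac{1}{3} + \frac{b}{6}\right)$ ($X{\left(b,R \right)} = R + \left(6 - b\right) \frac{b + 2}{4 + 2} = R + \left(6 - b\right) \frac{2 + b}{6} = R + \left(6 - b\right) \left(\frac{1}{3} + \frac{b}{6}\right)$)
$F = - \frac{72656}{10287}$ ($F = \frac{- \frac{239}{-381} \left(2 - 98 - 4 - - \frac{2 \left(2 - 4\right)}{3}\right)}{9} = \frac{\left(-239\right) \left(- \frac{1}{381}\right) \left(2 - 98 - 4 - \left(- \frac{2}{3}\right) \left(-2\right)\right)}{9} = \frac{\frac{239}{381} \left(2 - 98 - 4 - \frac{4}{3}\right)}{9} = \frac{\frac{239}{381} \left(- \frac{304}{3}\right)}{9} = \frac{1}{9} \left(- \frac{72656}{1143}\right) = - \frac{72656}{10287} \approx -7.0629$)
$F - 3054819 = - \frac{72656}{10287} - 3054819 = - \frac{31424995709}{10287}$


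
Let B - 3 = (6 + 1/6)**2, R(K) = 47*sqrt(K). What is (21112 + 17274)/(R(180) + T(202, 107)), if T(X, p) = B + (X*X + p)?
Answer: 2037291961608/2172965563009 - 14029008192*sqrt(5)/2172965563009 ≈ 0.92313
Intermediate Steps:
B = 1477/36 (B = 3 + (6 + 1/6)**2 = 3 + (37/6)**2 = 3 + 1369/36 = 1477/36 ≈ 41.028)
T(X, p) = 1477/36 + p + X**2 (T(X, p) = 1477/36 + (X*X + p) = 1477/36 + (X**2 + p) = 1477/36 + (p + X**2) = 1477/36 + p + X**2)
(21112 + 17274)/(R(180) + T(202, 107)) = (21112 + 17274)/(47*sqrt(180) + (1477/36 + 107 + 202**2)) = 38386/(47*(6*sqrt(5)) + (1477/36 + 107 + 40804)) = 38386/(282*sqrt(5) + 1474273/36) = 38386/(1474273/36 + 282*sqrt(5))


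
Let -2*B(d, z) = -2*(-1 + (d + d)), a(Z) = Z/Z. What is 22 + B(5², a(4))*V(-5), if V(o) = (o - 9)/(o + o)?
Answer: 453/5 ≈ 90.600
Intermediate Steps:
V(o) = (-9 + o)/(2*o) (V(o) = (-9 + o)/((2*o)) = (-9 + o)*(1/(2*o)) = (-9 + o)/(2*o))
a(Z) = 1
B(d, z) = -1 + 2*d (B(d, z) = -(-1)*(-1 + (d + d)) = -(-1)*(-1 + 2*d) = -(2 - 4*d)/2 = -1 + 2*d)
22 + B(5², a(4))*V(-5) = 22 + (-1 + 2*5²)*((½)*(-9 - 5)/(-5)) = 22 + (-1 + 2*25)*((½)*(-⅕)*(-14)) = 22 + (-1 + 50)*(7/5) = 22 + 49*(7/5) = 22 + 343/5 = 453/5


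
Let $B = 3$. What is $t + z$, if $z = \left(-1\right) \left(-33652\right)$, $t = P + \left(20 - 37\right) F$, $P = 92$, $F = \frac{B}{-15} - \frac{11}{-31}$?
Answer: $\frac{5229912}{155} \approx 33741.0$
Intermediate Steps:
$F = \frac{24}{155}$ ($F = \frac{3}{-15} - \frac{11}{-31} = 3 \left(- \frac{1}{15}\right) - - \frac{11}{31} = - \frac{1}{5} + \frac{11}{31} = \frac{24}{155} \approx 0.15484$)
$t = \frac{13852}{155}$ ($t = 92 + \left(20 - 37\right) \frac{24}{155} = 92 - \frac{408}{155} = \frac{13852}{155} \approx 89.368$)
$z = 33652$
$t + z = \frac{13852}{155} + 33652 = \frac{5229912}{155}$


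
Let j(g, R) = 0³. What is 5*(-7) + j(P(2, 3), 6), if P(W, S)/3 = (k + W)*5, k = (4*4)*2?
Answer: -35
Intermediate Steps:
k = 32 (k = 16*2 = 32)
P(W, S) = 480 + 15*W (P(W, S) = 3*((32 + W)*5) = 3*(160 + 5*W) = 480 + 15*W)
j(g, R) = 0
5*(-7) + j(P(2, 3), 6) = 5*(-7) + 0 = -35 + 0 = -35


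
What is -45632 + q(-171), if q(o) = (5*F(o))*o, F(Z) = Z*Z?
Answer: -25046687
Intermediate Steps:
F(Z) = Z²
q(o) = 5*o³ (q(o) = (5*o²)*o = 5*o³)
-45632 + q(-171) = -45632 + 5*(-171)³ = -45632 + 5*(-5000211) = -45632 - 25001055 = -25046687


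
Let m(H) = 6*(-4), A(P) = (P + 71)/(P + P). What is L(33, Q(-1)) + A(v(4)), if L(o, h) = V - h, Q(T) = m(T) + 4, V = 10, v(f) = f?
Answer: 315/8 ≈ 39.375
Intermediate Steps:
A(P) = (71 + P)/(2*P) (A(P) = (71 + P)/((2*P)) = (71 + P)*(1/(2*P)) = (71 + P)/(2*P))
m(H) = -24
Q(T) = -20 (Q(T) = -24 + 4 = -20)
L(o, h) = 10 - h
L(33, Q(-1)) + A(v(4)) = (10 - 1*(-20)) + (1/2)*(71 + 4)/4 = (10 + 20) + (1/2)*(1/4)*75 = 30 + 75/8 = 315/8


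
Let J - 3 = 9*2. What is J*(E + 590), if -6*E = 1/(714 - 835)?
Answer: 2998387/242 ≈ 12390.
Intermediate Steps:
E = 1/726 (E = -1/(6*(714 - 835)) = -⅙/(-121) = -⅙*(-1/121) = 1/726 ≈ 0.0013774)
J = 21 (J = 3 + 9*2 = 3 + 18 = 21)
J*(E + 590) = 21*(1/726 + 590) = 21*(428341/726) = 2998387/242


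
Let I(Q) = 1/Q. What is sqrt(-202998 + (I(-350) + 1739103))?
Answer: sqrt(7526914486)/70 ≈ 1239.4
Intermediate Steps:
sqrt(-202998 + (I(-350) + 1739103)) = sqrt(-202998 + (1/(-350) + 1739103)) = sqrt(-202998 + (-1/350 + 1739103)) = sqrt(-202998 + 608686049/350) = sqrt(537636749/350) = sqrt(7526914486)/70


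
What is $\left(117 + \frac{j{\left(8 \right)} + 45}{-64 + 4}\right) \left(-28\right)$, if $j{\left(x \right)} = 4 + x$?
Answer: $- \frac{16247}{5} \approx -3249.4$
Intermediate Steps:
$\left(117 + \frac{j{\left(8 \right)} + 45}{-64 + 4}\right) \left(-28\right) = \left(117 + \frac{\left(4 + 8\right) + 45}{-64 + 4}\right) \left(-28\right) = \left(117 + \frac{12 + 45}{-60}\right) \left(-28\right) = \left(117 + 57 \left(- \frac{1}{60}\right)\right) \left(-28\right) = \left(117 - \frac{19}{20}\right) \left(-28\right) = \frac{2321}{20} \left(-28\right) = - \frac{16247}{5}$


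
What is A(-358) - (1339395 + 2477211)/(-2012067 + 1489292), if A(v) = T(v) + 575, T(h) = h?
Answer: 117258781/522775 ≈ 224.30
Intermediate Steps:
A(v) = 575 + v (A(v) = v + 575 = 575 + v)
A(-358) - (1339395 + 2477211)/(-2012067 + 1489292) = (575 - 358) - (1339395 + 2477211)/(-2012067 + 1489292) = 217 - 3816606/(-522775) = 217 - 3816606*(-1)/522775 = 217 - 1*(-3816606/522775) = 217 + 3816606/522775 = 117258781/522775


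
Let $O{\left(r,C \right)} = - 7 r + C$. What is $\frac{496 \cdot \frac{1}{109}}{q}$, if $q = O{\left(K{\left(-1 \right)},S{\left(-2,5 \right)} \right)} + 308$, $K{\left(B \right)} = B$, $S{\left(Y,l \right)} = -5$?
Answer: $\frac{8}{545} \approx 0.014679$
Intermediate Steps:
$O{\left(r,C \right)} = C - 7 r$
$q = 310$ ($q = \left(-5 - -7\right) + 308 = \left(-5 + 7\right) + 308 = 2 + 308 = 310$)
$\frac{496 \cdot \frac{1}{109}}{q} = \frac{496 \cdot \frac{1}{109}}{310} = 496 \cdot \frac{1}{109} \cdot \frac{1}{310} = \frac{496}{109} \cdot \frac{1}{310} = \frac{8}{545}$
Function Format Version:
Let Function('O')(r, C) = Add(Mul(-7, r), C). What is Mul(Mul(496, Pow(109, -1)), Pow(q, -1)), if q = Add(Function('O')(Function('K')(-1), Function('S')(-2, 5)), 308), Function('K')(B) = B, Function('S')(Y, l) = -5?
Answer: Rational(8, 545) ≈ 0.014679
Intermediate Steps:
Function('O')(r, C) = Add(C, Mul(-7, r))
q = 310 (q = Add(Add(-5, Mul(-7, -1)), 308) = Add(Add(-5, 7), 308) = Add(2, 308) = 310)
Mul(Mul(496, Pow(109, -1)), Pow(q, -1)) = Mul(Mul(496, Pow(109, -1)), Pow(310, -1)) = Mul(Mul(496, Rational(1, 109)), Rational(1, 310)) = Mul(Rational(496, 109), Rational(1, 310)) = Rational(8, 545)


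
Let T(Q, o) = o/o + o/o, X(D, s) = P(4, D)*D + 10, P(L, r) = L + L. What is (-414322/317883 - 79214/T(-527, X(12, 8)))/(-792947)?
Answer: 547426361/10959320487 ≈ 0.049951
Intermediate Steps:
P(L, r) = 2*L
X(D, s) = 10 + 8*D (X(D, s) = (2*4)*D + 10 = 8*D + 10 = 10 + 8*D)
T(Q, o) = 2 (T(Q, o) = 1 + 1 = 2)
(-414322/317883 - 79214/T(-527, X(12, 8)))/(-792947) = (-414322/317883 - 79214/2)/(-792947) = (-414322*1/317883 - 79214*1/2)*(-1/792947) = (-18014/13821 - 39607)*(-1/792947) = -547426361/13821*(-1/792947) = 547426361/10959320487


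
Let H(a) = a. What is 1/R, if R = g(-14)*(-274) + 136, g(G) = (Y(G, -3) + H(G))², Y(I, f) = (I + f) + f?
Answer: -1/316608 ≈ -3.1585e-6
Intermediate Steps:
Y(I, f) = I + 2*f
g(G) = (-6 + 2*G)² (g(G) = ((G + 2*(-3)) + G)² = ((G - 6) + G)² = ((-6 + G) + G)² = (-6 + 2*G)²)
R = -316608 (R = (4*(-3 - 14)²)*(-274) + 136 = (4*(-17)²)*(-274) + 136 = (4*289)*(-274) + 136 = 1156*(-274) + 136 = -316744 + 136 = -316608)
1/R = 1/(-316608) = -1/316608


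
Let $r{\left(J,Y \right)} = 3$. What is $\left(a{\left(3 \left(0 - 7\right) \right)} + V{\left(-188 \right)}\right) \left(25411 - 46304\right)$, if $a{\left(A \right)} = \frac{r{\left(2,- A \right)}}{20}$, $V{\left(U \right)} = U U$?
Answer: $- \frac{14768906519}{20} \approx -7.3845 \cdot 10^{8}$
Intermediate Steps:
$V{\left(U \right)} = U^{2}$
$a{\left(A \right)} = \frac{3}{20}$
$\left(a{\left(3 \left(0 - 7\right) \right)} + V{\left(-188 \right)}\right) \left(25411 - 46304\right) = \left(\frac{3}{20} + \left(-188\right)^{2}\right) \left(25411 - 46304\right) = \left(\frac{3}{20} + 35344\right) \left(-20893\right) = \frac{706883}{20} \left(-20893\right) = - \frac{14768906519}{20}$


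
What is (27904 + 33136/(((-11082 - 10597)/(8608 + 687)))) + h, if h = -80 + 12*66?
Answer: 16440376/1141 ≈ 14409.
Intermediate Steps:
h = 712 (h = -80 + 792 = 712)
(27904 + 33136/(((-11082 - 10597)/(8608 + 687)))) + h = (27904 + 33136/(((-11082 - 10597)/(8608 + 687)))) + 712 = (27904 + 33136/((-21679/9295))) + 712 = (27904 + 33136/((-21679*1/9295))) + 712 = (27904 + 33136/(-21679/9295)) + 712 = (27904 + 33136*(-9295/21679)) + 712 = (27904 - 16210480/1141) + 712 = 15627984/1141 + 712 = 16440376/1141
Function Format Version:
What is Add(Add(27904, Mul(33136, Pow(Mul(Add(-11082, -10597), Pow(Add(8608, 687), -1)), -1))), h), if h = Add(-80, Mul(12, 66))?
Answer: Rational(16440376, 1141) ≈ 14409.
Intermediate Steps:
h = 712 (h = Add(-80, 792) = 712)
Add(Add(27904, Mul(33136, Pow(Mul(Add(-11082, -10597), Pow(Add(8608, 687), -1)), -1))), h) = Add(Add(27904, Mul(33136, Pow(Mul(Add(-11082, -10597), Pow(Add(8608, 687), -1)), -1))), 712) = Add(Add(27904, Mul(33136, Pow(Mul(-21679, Pow(9295, -1)), -1))), 712) = Add(Add(27904, Mul(33136, Pow(Mul(-21679, Rational(1, 9295)), -1))), 712) = Add(Add(27904, Mul(33136, Pow(Rational(-21679, 9295), -1))), 712) = Add(Add(27904, Mul(33136, Rational(-9295, 21679))), 712) = Add(Add(27904, Rational(-16210480, 1141)), 712) = Add(Rational(15627984, 1141), 712) = Rational(16440376, 1141)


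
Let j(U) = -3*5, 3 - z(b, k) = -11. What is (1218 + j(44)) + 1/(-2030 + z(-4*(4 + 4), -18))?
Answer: 2425247/2016 ≈ 1203.0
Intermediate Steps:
z(b, k) = 14 (z(b, k) = 3 - 1*(-11) = 3 + 11 = 14)
j(U) = -15
(1218 + j(44)) + 1/(-2030 + z(-4*(4 + 4), -18)) = (1218 - 15) + 1/(-2030 + 14) = 1203 + 1/(-2016) = 1203 - 1/2016 = 2425247/2016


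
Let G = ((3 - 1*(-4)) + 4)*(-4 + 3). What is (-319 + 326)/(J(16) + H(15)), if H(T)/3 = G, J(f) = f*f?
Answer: 7/223 ≈ 0.031390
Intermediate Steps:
J(f) = f²
G = -11 (G = ((3 + 4) + 4)*(-1) = (7 + 4)*(-1) = 11*(-1) = -11)
H(T) = -33 (H(T) = 3*(-11) = -33)
(-319 + 326)/(J(16) + H(15)) = (-319 + 326)/(16² - 33) = 7/(256 - 33) = 7/223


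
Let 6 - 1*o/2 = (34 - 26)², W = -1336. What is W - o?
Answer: -1220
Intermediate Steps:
o = -116 (o = 12 - 2*(34 - 26)² = 12 - 2*8² = 12 - 2*64 = 12 - 128 = -116)
W - o = -1336 - 1*(-116) = -1336 + 116 = -1220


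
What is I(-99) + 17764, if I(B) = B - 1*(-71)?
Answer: 17736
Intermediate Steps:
I(B) = 71 + B (I(B) = B + 71 = 71 + B)
I(-99) + 17764 = (71 - 99) + 17764 = -28 + 17764 = 17736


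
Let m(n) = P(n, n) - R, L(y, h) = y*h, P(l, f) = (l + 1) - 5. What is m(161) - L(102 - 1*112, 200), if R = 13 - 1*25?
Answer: 2169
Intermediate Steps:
P(l, f) = -4 + l (P(l, f) = (1 + l) - 5 = -4 + l)
R = -12 (R = 13 - 25 = -12)
L(y, h) = h*y
m(n) = 8 + n (m(n) = (-4 + n) - 1*(-12) = (-4 + n) + 12 = 8 + n)
m(161) - L(102 - 1*112, 200) = (8 + 161) - 200*(102 - 1*112) = 169 - 200*(102 - 112) = 169 - 200*(-10) = 169 - 1*(-2000) = 169 + 2000 = 2169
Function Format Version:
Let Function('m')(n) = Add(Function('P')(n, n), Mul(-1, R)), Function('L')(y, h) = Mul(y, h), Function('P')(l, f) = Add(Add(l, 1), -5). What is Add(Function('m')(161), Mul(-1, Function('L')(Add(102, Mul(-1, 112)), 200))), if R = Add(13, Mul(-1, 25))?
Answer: 2169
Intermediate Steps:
Function('P')(l, f) = Add(-4, l) (Function('P')(l, f) = Add(Add(1, l), -5) = Add(-4, l))
R = -12 (R = Add(13, -25) = -12)
Function('L')(y, h) = Mul(h, y)
Function('m')(n) = Add(8, n) (Function('m')(n) = Add(Add(-4, n), Mul(-1, -12)) = Add(Add(-4, n), 12) = Add(8, n))
Add(Function('m')(161), Mul(-1, Function('L')(Add(102, Mul(-1, 112)), 200))) = Add(Add(8, 161), Mul(-1, Mul(200, Add(102, Mul(-1, 112))))) = Add(169, Mul(-1, Mul(200, Add(102, -112)))) = Add(169, Mul(-1, Mul(200, -10))) = Add(169, Mul(-1, -2000)) = Add(169, 2000) = 2169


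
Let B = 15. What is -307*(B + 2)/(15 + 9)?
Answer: -5219/24 ≈ -217.46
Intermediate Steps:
-307*(B + 2)/(15 + 9) = -307*(15 + 2)/(15 + 9) = -5219/24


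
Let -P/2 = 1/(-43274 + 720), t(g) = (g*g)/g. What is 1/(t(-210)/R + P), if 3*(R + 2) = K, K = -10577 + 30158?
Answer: -9255495/297443 ≈ -31.117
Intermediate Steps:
K = 19581
R = 6525 (R = -2 + (⅓)*19581 = -2 + 6527 = 6525)
t(g) = g (t(g) = g²/g = g)
P = 1/21277 (P = -2/(-43274 + 720) = -2/(-42554) = -2*(-1/42554) = 1/21277 ≈ 4.6999e-5)
1/(t(-210)/R + P) = 1/(-210/6525 + 1/21277) = 1/(-210*1/6525 + 1/21277) = 1/(-14/435 + 1/21277) = 1/(-297443/9255495) = -9255495/297443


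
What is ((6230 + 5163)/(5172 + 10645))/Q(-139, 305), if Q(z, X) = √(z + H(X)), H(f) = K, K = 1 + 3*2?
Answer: -11393*I*√33/1043922 ≈ -0.062694*I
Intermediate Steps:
K = 7 (K = 1 + 6 = 7)
H(f) = 7
Q(z, X) = √(7 + z) (Q(z, X) = √(z + 7) = √(7 + z))
((6230 + 5163)/(5172 + 10645))/Q(-139, 305) = ((6230 + 5163)/(5172 + 10645))/(√(7 - 139)) = (11393/15817)/(√(-132)) = (11393*(1/15817))/((2*I*√33)) = 11393*(-I*√33/66)/15817 = -11393*I*√33/1043922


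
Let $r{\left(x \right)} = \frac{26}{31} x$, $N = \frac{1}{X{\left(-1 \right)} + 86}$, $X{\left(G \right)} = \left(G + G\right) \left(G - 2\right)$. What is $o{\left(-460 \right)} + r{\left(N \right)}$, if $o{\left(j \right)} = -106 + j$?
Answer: $- \frac{807103}{1426} \approx -565.99$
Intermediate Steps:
$X{\left(G \right)} = 2 G \left(-2 + G\right)$
$N = \frac{1}{92}$ ($N = \frac{1}{2 \left(-1\right) \left(-2 - 1\right) + 86} = \frac{1}{2 \left(-1\right) \left(-3\right) + 86} = \frac{1}{6 + 86} = \frac{1}{92} \approx 0.01087$)
$r{\left(x \right)} = \frac{26 x}{31}$ ($r{\left(x \right)} = 26 \cdot \frac{1}{31} x = \frac{26 x}{31}$)
$o{\left(-460 \right)} + r{\left(N \right)} = \left(-106 - 460\right) + \frac{26}{31} \cdot \frac{1}{92} = -566 + \frac{13}{1426} = - \frac{807103}{1426}$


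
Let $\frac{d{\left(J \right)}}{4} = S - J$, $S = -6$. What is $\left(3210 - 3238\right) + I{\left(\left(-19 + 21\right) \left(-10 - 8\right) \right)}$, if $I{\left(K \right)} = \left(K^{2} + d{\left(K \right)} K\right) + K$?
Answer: $-3088$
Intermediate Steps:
$d{\left(J \right)} = -24 - 4 J$ ($d{\left(J \right)} = 4 \left(-6 - J\right) = -24 - 4 J$)
$I{\left(K \right)} = K + K^{2} + K \left(-24 - 4 K\right)$ ($I{\left(K \right)} = \left(K^{2} + \left(-24 - 4 K\right) K\right) + K = \left(K^{2} + K \left(-24 - 4 K\right)\right) + K = K + K^{2} + K \left(-24 - 4 K\right)$)
$\left(3210 - 3238\right) + I{\left(\left(-19 + 21\right) \left(-10 - 8\right) \right)} = \left(3210 - 3238\right) - \left(-19 + 21\right) \left(-10 - 8\right) \left(23 + 3 \left(-19 + 21\right) \left(-10 - 8\right)\right) = -28 - 2 \left(-18\right) \left(23 + 3 \cdot 2 \left(-18\right)\right) = -28 - - 36 \left(23 + 3 \left(-36\right)\right) = -28 - - 36 \left(23 - 108\right) = -28 - \left(-36\right) \left(-85\right) = -28 - 3060 = -3088$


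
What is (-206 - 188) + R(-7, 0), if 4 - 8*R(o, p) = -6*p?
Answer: -787/2 ≈ -393.50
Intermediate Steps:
R(o, p) = 1/2 + 3*p/4 (R(o, p) = 1/2 - (-3)*p/4 = 1/2 + 3*p/4)
(-206 - 188) + R(-7, 0) = (-206 - 188) + (1/2 + (3/4)*0) = -394 + (1/2 + 0) = -394 + 1/2 = -787/2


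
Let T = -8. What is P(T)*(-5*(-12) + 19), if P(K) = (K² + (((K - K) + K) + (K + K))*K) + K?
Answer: 19592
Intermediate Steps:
P(K) = K + 4*K² (P(K) = (K² + ((0 + K) + 2*K)*K) + K = (K² + (K + 2*K)*K) + K = (K² + (3*K)*K) + K = (K² + 3*K²) + K = 4*K² + K = K + 4*K²)
P(T)*(-5*(-12) + 19) = (-8*(1 + 4*(-8)))*(-5*(-12) + 19) = (-8*(1 - 32))*(60 + 19) = -8*(-31)*79 = 248*79 = 19592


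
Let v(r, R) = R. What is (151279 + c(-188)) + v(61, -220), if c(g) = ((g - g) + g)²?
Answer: 186403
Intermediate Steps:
c(g) = g² (c(g) = (0 + g)² = g²)
(151279 + c(-188)) + v(61, -220) = (151279 + (-188)²) - 220 = (151279 + 35344) - 220 = 186623 - 220 = 186403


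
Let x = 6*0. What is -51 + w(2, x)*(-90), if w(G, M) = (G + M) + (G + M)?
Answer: -411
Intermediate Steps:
x = 0
w(G, M) = 2*G + 2*M
-51 + w(2, x)*(-90) = -51 + (2*2 + 2*0)*(-90) = -51 + (4 + 0)*(-90) = -51 + 4*(-90) = -51 - 360 = -411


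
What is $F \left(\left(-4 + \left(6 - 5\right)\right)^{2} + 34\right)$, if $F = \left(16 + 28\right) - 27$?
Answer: $731$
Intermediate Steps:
$F = 17$ ($F = 44 - 27 = 17$)
$F \left(\left(-4 + \left(6 - 5\right)\right)^{2} + 34\right) = 17 \left(\left(-4 + \left(6 - 5\right)\right)^{2} + 34\right) = 17 \left(\left(-4 + 1\right)^{2} + 34\right) = 17 \left(\left(-3\right)^{2} + 34\right) = 17 \left(9 + 34\right) = 17 \cdot 43 = 731$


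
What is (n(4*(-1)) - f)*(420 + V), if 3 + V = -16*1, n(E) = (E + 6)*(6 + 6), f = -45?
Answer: 27669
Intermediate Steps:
n(E) = 72 + 12*E (n(E) = (6 + E)*12 = 72 + 12*E)
V = -19 (V = -3 - 16*1 = -3 - 16 = -19)
(n(4*(-1)) - f)*(420 + V) = ((72 + 12*(4*(-1))) - 1*(-45))*(420 - 19) = ((72 + 12*(-4)) + 45)*401 = ((72 - 48) + 45)*401 = (24 + 45)*401 = 69*401 = 27669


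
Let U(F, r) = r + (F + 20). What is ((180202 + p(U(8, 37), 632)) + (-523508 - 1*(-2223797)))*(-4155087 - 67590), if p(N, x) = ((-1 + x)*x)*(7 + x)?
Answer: -1083997412245983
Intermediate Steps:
U(F, r) = 20 + F + r (U(F, r) = r + (20 + F) = 20 + F + r)
p(N, x) = x*(-1 + x)*(7 + x) (p(N, x) = (x*(-1 + x))*(7 + x) = x*(-1 + x)*(7 + x))
((180202 + p(U(8, 37), 632)) + (-523508 - 1*(-2223797)))*(-4155087 - 67590) = ((180202 + 632*(-7 + 632² + 6*632)) + (-523508 - 1*(-2223797)))*(-4155087 - 67590) = ((180202 + 632*(-7 + 399424 + 3792)) + (-523508 + 2223797))*(-4222677) = ((180202 + 632*403209) + 1700289)*(-4222677) = ((180202 + 254828088) + 1700289)*(-4222677) = (255008290 + 1700289)*(-4222677) = 256708579*(-4222677) = -1083997412245983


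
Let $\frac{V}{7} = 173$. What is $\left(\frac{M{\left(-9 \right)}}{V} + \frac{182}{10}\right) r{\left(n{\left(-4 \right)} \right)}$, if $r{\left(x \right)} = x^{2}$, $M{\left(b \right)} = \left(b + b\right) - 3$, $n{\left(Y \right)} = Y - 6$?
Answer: $\frac{314560}{173} \approx 1818.3$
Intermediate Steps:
$n{\left(Y \right)} = -6 + Y$ ($n{\left(Y \right)} = Y - 6 = -6 + Y$)
$V = 1211$ ($V = 7 \cdot 173 = 1211$)
$M{\left(b \right)} = -3 + 2 b$ ($M{\left(b \right)} = 2 b - 3 = -3 + 2 b$)
$\left(\frac{M{\left(-9 \right)}}{V} + \frac{182}{10}\right) r{\left(n{\left(-4 \right)} \right)} = \left(\frac{-3 + 2 \left(-9\right)}{1211} + \frac{182}{10}\right) \left(-6 - 4\right)^{2} = \left(\left(-3 - 18\right) \frac{1}{1211} + 182 \cdot \frac{1}{10}\right) \left(-10\right)^{2} = \left(\left(-21\right) \frac{1}{1211} + \frac{91}{5}\right) 100 = \left(- \frac{3}{173} + \frac{91}{5}\right) 100 = \frac{15728}{865} \cdot 100 = \frac{314560}{173}$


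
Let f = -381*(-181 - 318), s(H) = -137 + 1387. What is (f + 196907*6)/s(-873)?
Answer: 1371561/1250 ≈ 1097.2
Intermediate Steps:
s(H) = 1250
f = 190119 (f = -381*(-499) = 190119)
(f + 196907*6)/s(-873) = (190119 + 196907*6)/1250 = (190119 + 1181442)*(1/1250) = 1371561*(1/1250) = 1371561/1250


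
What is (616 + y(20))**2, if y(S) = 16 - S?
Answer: 374544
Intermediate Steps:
(616 + y(20))**2 = (616 + (16 - 1*20))**2 = (616 + (16 - 20))**2 = (616 - 4)**2 = 612**2 = 374544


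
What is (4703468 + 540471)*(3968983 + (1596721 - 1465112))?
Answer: 21503254311888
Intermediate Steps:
(4703468 + 540471)*(3968983 + (1596721 - 1465112)) = 5243939*(3968983 + 131609) = 5243939*4100592 = 21503254311888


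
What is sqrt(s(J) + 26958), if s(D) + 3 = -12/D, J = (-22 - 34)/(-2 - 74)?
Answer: sqrt(1319997)/7 ≈ 164.13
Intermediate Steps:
J = 14/19 (J = -56/(-76) = -56*(-1/76) = 14/19 ≈ 0.73684)
s(D) = -3 - 12/D
sqrt(s(J) + 26958) = sqrt((-3 - 12/14/19) + 26958) = sqrt((-3 - 12*19/14) + 26958) = sqrt((-3 - 114/7) + 26958) = sqrt(-135/7 + 26958) = sqrt(188571/7) = sqrt(1319997)/7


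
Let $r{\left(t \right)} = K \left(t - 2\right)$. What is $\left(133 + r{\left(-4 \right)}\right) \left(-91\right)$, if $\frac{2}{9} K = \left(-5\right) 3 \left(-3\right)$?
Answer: $98462$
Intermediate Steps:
$K = \frac{405}{2}$ ($K = \frac{9 \left(-5\right) 3 \left(-3\right)}{2} = \frac{9 \left(\left(-15\right) \left(-3\right)\right)}{2} = \frac{9}{2} \cdot 45 = \frac{405}{2} \approx 202.5$)
$r{\left(t \right)} = -405 + \frac{405 t}{2}$ ($r{\left(t \right)} = \frac{405 \left(t - 2\right)}{2} = \frac{405 \left(-2 + t\right)}{2} = -405 + \frac{405 t}{2}$)
$\left(133 + r{\left(-4 \right)}\right) \left(-91\right) = \left(133 + \left(-405 + \frac{405}{2} \left(-4\right)\right)\right) \left(-91\right) = \left(133 - 1215\right) \left(-91\right) = \left(-1082\right) \left(-91\right) = 98462$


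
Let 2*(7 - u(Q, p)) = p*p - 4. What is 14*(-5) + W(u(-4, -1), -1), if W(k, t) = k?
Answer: -123/2 ≈ -61.500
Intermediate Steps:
u(Q, p) = 9 - p²/2 (u(Q, p) = 7 - (p*p - 4)/2 = 7 - (p² - 4)/2 = 7 - (-4 + p²)/2 = 7 + (2 - p²/2) = 9 - p²/2)
14*(-5) + W(u(-4, -1), -1) = 14*(-5) + (9 - ½*(-1)²) = -70 + (9 - ½*1) = -70 + (9 - ½) = -70 + 17/2 = -123/2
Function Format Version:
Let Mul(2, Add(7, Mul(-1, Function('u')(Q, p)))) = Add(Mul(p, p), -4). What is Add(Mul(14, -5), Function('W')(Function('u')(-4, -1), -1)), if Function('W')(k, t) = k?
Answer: Rational(-123, 2) ≈ -61.500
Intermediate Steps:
Function('u')(Q, p) = Add(9, Mul(Rational(-1, 2), Pow(p, 2))) (Function('u')(Q, p) = Add(7, Mul(Rational(-1, 2), Add(Mul(p, p), -4))) = Add(7, Mul(Rational(-1, 2), Add(Pow(p, 2), -4))) = Add(7, Mul(Rational(-1, 2), Add(-4, Pow(p, 2)))) = Add(7, Add(2, Mul(Rational(-1, 2), Pow(p, 2)))) = Add(9, Mul(Rational(-1, 2), Pow(p, 2))))
Add(Mul(14, -5), Function('W')(Function('u')(-4, -1), -1)) = Add(Mul(14, -5), Add(9, Mul(Rational(-1, 2), Pow(-1, 2)))) = Add(-70, Add(9, Mul(Rational(-1, 2), 1))) = Add(-70, Add(9, Rational(-1, 2))) = Add(-70, Rational(17, 2)) = Rational(-123, 2)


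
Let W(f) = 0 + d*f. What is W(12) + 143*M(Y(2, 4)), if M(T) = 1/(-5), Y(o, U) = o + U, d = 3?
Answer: 37/5 ≈ 7.4000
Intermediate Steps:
Y(o, U) = U + o
W(f) = 3*f (W(f) = 0 + 3*f = 3*f)
M(T) = -⅕
W(12) + 143*M(Y(2, 4)) = 3*12 + 143*(-⅕) = 36 - 143/5 = 37/5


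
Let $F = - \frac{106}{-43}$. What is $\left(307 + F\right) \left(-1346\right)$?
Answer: $- \frac{17911222}{43} \approx -4.1654 \cdot 10^{5}$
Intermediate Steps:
$F = \frac{106}{43}$ ($F = \left(-106\right) \left(- \frac{1}{43}\right) = \frac{106}{43} \approx 2.4651$)
$\left(307 + F\right) \left(-1346\right) = \left(307 + \frac{106}{43}\right) \left(-1346\right) = \frac{13307}{43} \left(-1346\right) = - \frac{17911222}{43}$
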